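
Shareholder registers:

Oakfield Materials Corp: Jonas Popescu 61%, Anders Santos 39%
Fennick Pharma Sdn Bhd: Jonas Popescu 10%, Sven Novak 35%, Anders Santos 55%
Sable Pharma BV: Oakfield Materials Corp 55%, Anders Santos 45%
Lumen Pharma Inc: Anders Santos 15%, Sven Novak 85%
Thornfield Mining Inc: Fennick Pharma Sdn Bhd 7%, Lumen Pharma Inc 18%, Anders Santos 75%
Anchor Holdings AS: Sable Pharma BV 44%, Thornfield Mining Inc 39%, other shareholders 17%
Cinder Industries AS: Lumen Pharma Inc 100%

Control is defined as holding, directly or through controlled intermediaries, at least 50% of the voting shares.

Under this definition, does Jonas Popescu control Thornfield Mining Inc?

Jonas holds 61% of Oakfield, so Jonas controls Oakfield.
Oakfield holds 55% of Sable, so Jonas controls Sable.
Neither Jonas nor any entity Jonas controls holds any voting interest in Thornfield.
So Jonas does not control Thornfield.

No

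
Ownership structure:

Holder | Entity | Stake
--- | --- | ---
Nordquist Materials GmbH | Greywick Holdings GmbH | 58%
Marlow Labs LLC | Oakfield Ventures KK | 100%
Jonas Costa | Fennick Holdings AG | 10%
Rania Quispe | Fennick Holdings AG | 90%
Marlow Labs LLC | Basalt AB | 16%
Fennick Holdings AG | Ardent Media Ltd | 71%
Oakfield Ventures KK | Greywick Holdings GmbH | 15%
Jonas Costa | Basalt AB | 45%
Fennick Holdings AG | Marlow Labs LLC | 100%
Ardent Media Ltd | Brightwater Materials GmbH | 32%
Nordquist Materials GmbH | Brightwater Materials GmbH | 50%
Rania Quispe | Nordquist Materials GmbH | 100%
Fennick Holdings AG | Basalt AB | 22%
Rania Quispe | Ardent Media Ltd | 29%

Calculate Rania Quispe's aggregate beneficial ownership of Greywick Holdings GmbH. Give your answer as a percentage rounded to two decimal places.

Rania reaches Greywick along 2 paths.
Via Fennick → Marlow → Oakfield: 90% × 100% × 100% × 15% = 13.5%.
Via Nordquist: 100% × 58% = 58%.
Total: 13.5% + 58% = 71.5%.
Rounded: 71.50%.

71.50%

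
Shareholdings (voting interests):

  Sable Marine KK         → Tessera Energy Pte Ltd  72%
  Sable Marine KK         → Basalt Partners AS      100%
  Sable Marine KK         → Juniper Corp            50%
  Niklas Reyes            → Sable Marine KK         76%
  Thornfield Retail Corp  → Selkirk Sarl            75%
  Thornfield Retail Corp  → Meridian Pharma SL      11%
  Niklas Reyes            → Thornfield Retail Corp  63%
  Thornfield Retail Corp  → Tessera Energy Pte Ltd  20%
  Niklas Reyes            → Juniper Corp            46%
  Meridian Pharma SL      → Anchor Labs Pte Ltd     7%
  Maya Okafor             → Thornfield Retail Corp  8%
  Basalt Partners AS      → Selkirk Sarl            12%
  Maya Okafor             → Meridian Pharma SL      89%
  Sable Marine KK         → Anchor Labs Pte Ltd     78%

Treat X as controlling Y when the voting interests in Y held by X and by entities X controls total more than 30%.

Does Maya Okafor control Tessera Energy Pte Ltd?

Maya holds 89% of Meridian, so Maya controls Meridian.
Neither Maya nor any entity Maya controls holds any voting interest in Tessera.
So Maya does not control Tessera.

No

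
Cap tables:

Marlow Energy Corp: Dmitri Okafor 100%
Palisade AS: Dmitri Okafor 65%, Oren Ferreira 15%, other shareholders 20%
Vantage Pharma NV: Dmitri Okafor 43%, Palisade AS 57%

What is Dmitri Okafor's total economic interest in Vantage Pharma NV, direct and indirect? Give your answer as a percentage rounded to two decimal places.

80.05%

Dmitri reaches Vantage along 2 paths.
Direct stake: 43% = 43%.
Via Palisade: 65% × 57% = 37.05%.
Total: 43% + 37.05% = 80.05%.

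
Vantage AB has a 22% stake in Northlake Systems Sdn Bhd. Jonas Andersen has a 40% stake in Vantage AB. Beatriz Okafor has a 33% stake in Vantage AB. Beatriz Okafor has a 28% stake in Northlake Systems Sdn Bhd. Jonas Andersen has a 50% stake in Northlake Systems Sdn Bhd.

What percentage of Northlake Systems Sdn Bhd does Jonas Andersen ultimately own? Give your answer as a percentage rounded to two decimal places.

58.80%

Jonas reaches Northlake along 2 paths.
Direct stake: 50% = 50%.
Via Vantage: 40% × 22% = 8.8%.
Total: 50% + 8.8% = 58.8%.
Rounded: 58.80%.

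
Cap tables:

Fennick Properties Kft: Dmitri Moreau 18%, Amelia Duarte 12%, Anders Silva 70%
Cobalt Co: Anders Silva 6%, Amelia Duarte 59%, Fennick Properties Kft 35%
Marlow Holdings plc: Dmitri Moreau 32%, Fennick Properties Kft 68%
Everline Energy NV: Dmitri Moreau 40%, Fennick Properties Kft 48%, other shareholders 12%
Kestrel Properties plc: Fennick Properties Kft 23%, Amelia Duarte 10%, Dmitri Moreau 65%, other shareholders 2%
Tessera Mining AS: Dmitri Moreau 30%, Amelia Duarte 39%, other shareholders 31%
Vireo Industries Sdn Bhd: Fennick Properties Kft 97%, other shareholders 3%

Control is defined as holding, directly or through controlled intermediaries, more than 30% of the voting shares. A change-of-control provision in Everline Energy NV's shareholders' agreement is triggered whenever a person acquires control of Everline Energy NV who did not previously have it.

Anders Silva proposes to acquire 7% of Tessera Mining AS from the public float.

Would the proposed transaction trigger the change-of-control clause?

No

The purchase changes only Anders's holdings, so Anders is the only person who could newly come to control Everline.
Anders holds 70% of Fennick, so Anders controls Fennick.
Fennick holds 48% of Everline, so Anders controls Everline.
So Anders already controls Everline before the transaction.
After the purchase, Anders holds 7% of Tessera directly.
Anders controlled Everline already, so this is not a new person acquiring control; every other person's position is unchanged or reduced.
No new person acquires control, so the clause is not triggered.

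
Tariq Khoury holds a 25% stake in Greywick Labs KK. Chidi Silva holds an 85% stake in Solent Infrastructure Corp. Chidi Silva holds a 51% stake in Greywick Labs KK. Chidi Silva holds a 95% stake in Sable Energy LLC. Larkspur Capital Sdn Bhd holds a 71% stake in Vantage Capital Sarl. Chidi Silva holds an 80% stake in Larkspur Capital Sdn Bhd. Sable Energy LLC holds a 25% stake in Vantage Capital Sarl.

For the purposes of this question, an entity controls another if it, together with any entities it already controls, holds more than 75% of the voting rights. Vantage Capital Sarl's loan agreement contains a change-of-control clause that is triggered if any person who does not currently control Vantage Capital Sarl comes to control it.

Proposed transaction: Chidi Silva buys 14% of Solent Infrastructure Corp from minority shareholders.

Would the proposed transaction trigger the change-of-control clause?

The purchase changes only Chidi's holdings, so Chidi is the only person who could newly come to control Vantage.
Chidi holds 80% of Larkspur, so Chidi controls Larkspur.
Chidi holds 95% of Sable, so Chidi controls Sable.
Larkspur and Sable together hold 71% + 25% = 96% of Vantage, so Chidi controls Vantage.
So Chidi already controls Vantage before the transaction.
After the purchase, Chidi's direct stake in Solent rises to 85% + 14% = 99%.
Chidi controlled Vantage already, so this is not a new person acquiring control; every other person's position is unchanged or reduced.
No new person acquires control, so the clause is not triggered.

No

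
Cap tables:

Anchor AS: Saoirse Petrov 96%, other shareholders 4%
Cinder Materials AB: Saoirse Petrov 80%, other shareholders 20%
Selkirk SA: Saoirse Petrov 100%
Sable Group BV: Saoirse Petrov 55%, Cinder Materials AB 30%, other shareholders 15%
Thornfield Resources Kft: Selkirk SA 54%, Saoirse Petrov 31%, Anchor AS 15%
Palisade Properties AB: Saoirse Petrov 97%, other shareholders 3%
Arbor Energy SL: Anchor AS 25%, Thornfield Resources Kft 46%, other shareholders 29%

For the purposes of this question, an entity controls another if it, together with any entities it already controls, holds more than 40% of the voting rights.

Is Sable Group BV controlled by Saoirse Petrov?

Saoirse holds 80% of Cinder, so Saoirse controls Cinder.
Saoirse and Cinder together hold 55% + 30% = 85% of Sable, so Saoirse controls Sable.

Yes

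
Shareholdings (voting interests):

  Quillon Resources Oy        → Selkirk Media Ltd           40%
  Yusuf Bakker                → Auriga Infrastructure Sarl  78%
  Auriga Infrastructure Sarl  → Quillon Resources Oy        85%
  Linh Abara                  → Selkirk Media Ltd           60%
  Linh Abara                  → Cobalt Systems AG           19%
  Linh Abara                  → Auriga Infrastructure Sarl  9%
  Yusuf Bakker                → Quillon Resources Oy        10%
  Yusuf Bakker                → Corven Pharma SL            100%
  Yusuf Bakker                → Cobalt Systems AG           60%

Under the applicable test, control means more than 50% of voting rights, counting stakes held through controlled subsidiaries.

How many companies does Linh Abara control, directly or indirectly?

Linh holds 60% of Selkirk, so Linh controls Selkirk.
No other company's threshold is met.
Linh controls 1 company.

1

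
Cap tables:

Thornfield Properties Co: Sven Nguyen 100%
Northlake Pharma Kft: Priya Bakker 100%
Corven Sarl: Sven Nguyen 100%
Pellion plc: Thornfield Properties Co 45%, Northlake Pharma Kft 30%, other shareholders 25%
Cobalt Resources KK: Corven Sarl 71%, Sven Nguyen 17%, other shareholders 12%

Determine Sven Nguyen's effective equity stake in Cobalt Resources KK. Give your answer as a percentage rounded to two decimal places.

88.00%

Sven reaches Cobalt along 2 paths.
Via Corven: 100% × 71% = 71%.
Direct stake: 17% = 17%.
Total: 71% + 17% = 88%.
Rounded: 88.00%.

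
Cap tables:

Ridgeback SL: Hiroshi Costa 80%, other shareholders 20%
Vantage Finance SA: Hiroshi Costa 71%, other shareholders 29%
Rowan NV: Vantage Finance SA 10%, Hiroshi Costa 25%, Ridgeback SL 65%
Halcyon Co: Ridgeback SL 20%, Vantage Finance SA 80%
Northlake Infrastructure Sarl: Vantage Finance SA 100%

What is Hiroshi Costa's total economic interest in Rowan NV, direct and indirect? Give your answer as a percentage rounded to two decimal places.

84.10%

Hiroshi reaches Rowan along 3 paths.
Via Vantage: 71% × 10% = 7.1%.
Direct stake: 25% = 25%.
Via Ridgeback: 80% × 65% = 52%.
Total: 7.1% + 25% + 52% = 84.1%.
Rounded: 84.10%.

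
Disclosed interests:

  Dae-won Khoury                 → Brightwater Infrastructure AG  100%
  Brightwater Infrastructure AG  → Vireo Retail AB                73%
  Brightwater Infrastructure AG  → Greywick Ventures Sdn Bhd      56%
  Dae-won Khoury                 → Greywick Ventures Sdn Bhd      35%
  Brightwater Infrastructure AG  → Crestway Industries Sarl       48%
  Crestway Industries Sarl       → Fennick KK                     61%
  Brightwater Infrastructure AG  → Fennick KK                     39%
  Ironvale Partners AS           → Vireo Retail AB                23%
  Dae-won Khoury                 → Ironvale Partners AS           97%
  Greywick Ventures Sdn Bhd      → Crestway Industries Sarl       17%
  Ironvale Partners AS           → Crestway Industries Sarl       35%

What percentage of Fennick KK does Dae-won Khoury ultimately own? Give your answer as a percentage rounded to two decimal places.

98.43%

Dae-won reaches Fennick along 5 paths.
Via Ironvale → Crestway: 97% × 35% × 61% = 20.7095%.
Via Brightwater → Crestway: 100% × 48% × 61% = 29.28%.
Via Brightwater → Greywick → Crestway: 100% × 56% × 17% × 61% = 5.8072%.
Via Greywick → Crestway: 35% × 17% × 61% = 3.6295%.
Via Brightwater: 100% × 39% = 39%.
Total: 20.7095% + 29.28% + 5.8072% + 3.6295% + 39% = 98.4262%.
Rounded: 98.43%.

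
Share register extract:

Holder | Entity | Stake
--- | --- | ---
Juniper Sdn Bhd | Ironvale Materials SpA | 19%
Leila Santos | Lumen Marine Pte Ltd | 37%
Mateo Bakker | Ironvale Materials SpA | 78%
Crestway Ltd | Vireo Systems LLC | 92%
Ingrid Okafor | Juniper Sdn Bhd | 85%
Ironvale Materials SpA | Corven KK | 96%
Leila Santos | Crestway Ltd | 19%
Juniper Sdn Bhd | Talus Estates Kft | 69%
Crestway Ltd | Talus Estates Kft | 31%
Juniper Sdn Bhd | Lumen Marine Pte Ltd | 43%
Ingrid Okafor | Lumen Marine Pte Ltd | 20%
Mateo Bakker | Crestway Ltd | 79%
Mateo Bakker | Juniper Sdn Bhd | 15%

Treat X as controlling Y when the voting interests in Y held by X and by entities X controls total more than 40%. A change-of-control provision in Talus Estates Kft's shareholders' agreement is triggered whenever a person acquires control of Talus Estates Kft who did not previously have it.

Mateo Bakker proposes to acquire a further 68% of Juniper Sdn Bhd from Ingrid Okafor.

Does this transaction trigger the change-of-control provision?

Yes

The purchase adds only to Mateo's holdings (Ingrid's stake shrinks), so Mateo is the only person who could newly come to control Talus.
Mateo holds 79% of Crestway, so Mateo controls Crestway.
Mateo holds 78% of Ironvale, so Mateo controls Ironvale.
Ironvale holds 96% of Corven, so Mateo controls Corven.
Crestway holds 92% of Vireo, so Mateo controls Vireo.
In Talus, Mateo's side holds only 31%, not > 40%.
So before the transaction, Mateo does not control Talus.
After the purchase, Mateo's direct stake in Juniper rises to 15% + 68% = 83%, and Ingrid's stake falls to 17%.
Mateo holds 83% of Juniper, so Mateo controls Juniper.
Juniper and Crestway together hold 69% + 31% = 100% of Talus, so Mateo controls Talus.
Mateo did not control Talus before and does after, so the clause is triggered.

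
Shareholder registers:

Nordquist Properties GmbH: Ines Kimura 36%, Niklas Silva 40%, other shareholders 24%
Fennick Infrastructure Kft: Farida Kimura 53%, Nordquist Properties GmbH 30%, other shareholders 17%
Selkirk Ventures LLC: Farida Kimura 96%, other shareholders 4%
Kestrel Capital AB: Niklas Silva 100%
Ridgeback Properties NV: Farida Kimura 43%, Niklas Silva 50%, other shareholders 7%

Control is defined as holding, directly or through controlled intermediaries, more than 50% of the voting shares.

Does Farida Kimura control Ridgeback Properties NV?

Farida holds 53% of Fennick, so Farida controls Fennick.
Farida holds 96% of Selkirk, so Farida controls Selkirk.
In Ridgeback, Farida's side holds only 43%, not > 50%.
So Farida does not control Ridgeback.

No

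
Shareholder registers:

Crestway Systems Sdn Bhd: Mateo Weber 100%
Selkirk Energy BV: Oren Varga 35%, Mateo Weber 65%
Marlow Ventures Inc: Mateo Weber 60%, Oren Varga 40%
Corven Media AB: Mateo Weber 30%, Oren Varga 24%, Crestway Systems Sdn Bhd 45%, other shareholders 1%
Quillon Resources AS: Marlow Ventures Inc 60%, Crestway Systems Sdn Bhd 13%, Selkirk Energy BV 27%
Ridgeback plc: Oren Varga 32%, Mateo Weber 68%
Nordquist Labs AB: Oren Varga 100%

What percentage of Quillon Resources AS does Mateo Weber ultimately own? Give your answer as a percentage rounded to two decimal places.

66.55%

Mateo reaches Quillon along 3 paths.
Via Marlow: 60% × 60% = 36%.
Via Crestway: 100% × 13% = 13%.
Via Selkirk: 65% × 27% = 17.55%.
Total: 36% + 13% + 17.55% = 66.55%.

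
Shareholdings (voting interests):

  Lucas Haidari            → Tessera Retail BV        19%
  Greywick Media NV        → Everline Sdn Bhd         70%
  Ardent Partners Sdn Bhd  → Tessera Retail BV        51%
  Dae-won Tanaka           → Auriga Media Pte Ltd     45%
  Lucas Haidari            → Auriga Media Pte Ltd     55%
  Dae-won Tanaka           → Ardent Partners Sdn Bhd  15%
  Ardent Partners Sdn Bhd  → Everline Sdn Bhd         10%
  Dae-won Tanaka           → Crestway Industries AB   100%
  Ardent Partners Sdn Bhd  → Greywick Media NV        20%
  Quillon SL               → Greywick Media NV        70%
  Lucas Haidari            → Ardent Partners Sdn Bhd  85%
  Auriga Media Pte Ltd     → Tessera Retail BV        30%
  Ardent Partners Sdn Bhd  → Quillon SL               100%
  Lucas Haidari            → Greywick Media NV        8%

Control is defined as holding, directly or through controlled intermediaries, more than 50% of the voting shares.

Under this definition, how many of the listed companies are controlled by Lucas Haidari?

Lucas holds 85% of Ardent, so Lucas controls Ardent.
Lucas holds 55% of Auriga, so Lucas controls Auriga.
Ardent holds 100% of Quillon, so Lucas controls Quillon.
Lucas and Ardent and Auriga together hold 19% + 51% + 30% = 100% of Tessera, so Lucas controls Tessera.
Lucas and Ardent and Quillon together hold 8% + 20% + 70% = 98% of Greywick, so Lucas controls Greywick.
Ardent and Greywick together hold 10% + 70% = 80% of Everline, so Lucas controls Everline.
No other company's threshold is met.
Lucas controls 6 companies.

6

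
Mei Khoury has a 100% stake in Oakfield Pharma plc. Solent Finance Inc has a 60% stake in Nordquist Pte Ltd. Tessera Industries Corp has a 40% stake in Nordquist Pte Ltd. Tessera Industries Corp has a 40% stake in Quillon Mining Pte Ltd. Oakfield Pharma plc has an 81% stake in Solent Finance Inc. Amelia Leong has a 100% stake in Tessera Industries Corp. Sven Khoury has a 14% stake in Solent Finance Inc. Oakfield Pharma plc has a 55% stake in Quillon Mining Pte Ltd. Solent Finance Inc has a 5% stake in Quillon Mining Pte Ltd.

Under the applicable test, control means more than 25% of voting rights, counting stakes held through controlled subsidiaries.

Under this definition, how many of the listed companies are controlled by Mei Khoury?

Mei holds 100% of Oakfield, so Mei controls Oakfield.
Oakfield holds 81% of Solent, so Mei controls Solent.
Solent and Oakfield together hold 5% + 55% = 60% of Quillon, so Mei controls Quillon.
Solent holds 60% of Nordquist, so Mei controls Nordquist.
No other company's threshold is met.
Mei controls 4 companies.

4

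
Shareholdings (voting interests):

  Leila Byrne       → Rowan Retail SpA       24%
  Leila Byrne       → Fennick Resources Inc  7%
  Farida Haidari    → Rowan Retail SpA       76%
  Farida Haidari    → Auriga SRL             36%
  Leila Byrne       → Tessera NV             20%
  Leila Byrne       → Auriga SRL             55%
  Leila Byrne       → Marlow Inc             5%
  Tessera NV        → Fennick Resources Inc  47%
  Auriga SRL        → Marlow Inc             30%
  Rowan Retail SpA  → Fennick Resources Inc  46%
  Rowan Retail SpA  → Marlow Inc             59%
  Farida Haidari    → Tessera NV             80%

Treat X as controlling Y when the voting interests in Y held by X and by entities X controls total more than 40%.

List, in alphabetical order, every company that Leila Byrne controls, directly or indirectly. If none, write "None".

Leila holds 55% of Auriga, so Leila controls Auriga.
No other company's threshold is met.

Auriga SRL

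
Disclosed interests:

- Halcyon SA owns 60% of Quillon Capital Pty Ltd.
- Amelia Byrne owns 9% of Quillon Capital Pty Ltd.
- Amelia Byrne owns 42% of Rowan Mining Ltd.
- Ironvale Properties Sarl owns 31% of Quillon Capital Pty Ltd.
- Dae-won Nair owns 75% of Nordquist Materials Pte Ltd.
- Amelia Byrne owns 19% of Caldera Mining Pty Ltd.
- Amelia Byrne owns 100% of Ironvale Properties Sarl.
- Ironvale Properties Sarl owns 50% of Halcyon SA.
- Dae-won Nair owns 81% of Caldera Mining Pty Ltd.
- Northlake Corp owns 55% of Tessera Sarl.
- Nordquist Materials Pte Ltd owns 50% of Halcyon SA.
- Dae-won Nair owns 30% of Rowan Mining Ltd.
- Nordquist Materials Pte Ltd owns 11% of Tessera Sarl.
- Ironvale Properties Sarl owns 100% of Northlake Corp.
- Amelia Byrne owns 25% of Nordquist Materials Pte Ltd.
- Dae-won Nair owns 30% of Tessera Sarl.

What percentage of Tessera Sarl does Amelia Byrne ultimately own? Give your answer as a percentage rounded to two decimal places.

57.75%

Amelia reaches Tessera along 2 paths.
Via Ironvale → Northlake: 100% × 100% × 55% = 55%.
Via Nordquist: 25% × 11% = 2.75%.
Total: 55% + 2.75% = 57.75%.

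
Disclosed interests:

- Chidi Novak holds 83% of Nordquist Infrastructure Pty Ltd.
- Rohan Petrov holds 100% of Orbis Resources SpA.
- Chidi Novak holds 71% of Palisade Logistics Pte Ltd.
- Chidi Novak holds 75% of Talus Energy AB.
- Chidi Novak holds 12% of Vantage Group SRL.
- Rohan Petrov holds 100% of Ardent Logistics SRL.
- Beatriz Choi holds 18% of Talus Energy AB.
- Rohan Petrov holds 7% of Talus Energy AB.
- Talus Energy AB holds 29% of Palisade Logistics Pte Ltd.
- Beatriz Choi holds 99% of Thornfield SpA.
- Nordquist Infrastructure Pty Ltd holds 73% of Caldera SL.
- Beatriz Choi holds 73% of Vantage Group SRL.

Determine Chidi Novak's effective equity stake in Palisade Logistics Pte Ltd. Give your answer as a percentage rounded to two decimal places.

Chidi reaches Palisade along 2 paths.
Direct stake: 71% = 71%.
Via Talus: 75% × 29% = 21.75%.
Total: 71% + 21.75% = 92.75%.

92.75%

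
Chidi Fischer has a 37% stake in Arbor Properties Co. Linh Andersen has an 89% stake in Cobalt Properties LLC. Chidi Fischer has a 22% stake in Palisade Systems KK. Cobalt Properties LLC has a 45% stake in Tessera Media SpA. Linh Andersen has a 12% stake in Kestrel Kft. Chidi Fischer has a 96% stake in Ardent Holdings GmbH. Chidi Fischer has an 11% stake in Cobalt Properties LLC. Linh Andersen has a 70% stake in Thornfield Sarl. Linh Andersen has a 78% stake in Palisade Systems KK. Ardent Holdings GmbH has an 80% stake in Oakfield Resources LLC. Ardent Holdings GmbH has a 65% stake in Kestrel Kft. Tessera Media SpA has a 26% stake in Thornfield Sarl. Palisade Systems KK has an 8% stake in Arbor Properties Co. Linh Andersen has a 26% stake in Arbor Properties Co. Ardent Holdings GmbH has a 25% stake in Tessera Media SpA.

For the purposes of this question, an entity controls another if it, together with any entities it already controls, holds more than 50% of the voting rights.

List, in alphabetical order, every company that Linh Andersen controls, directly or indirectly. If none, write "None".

Cobalt Properties LLC, Palisade Systems KK, Thornfield Sarl

Linh holds 78% of Palisade, so Linh controls Palisade.
Linh holds 89% of Cobalt, so Linh controls Cobalt.
Linh holds 70% of Thornfield, so Linh controls Thornfield.
No other company's threshold is met.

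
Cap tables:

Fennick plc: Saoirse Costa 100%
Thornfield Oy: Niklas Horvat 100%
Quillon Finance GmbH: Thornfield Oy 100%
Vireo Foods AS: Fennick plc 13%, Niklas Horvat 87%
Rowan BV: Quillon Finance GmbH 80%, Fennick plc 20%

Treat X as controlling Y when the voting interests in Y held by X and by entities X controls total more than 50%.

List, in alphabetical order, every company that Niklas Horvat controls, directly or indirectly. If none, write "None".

Niklas holds 100% of Thornfield, so Niklas controls Thornfield.
Thornfield holds 100% of Quillon, so Niklas controls Quillon.
Niklas holds 87% of Vireo, so Niklas controls Vireo.
Quillon holds 80% of Rowan, so Niklas controls Rowan.
No other company's threshold is met.

Quillon Finance GmbH, Rowan BV, Thornfield Oy, Vireo Foods AS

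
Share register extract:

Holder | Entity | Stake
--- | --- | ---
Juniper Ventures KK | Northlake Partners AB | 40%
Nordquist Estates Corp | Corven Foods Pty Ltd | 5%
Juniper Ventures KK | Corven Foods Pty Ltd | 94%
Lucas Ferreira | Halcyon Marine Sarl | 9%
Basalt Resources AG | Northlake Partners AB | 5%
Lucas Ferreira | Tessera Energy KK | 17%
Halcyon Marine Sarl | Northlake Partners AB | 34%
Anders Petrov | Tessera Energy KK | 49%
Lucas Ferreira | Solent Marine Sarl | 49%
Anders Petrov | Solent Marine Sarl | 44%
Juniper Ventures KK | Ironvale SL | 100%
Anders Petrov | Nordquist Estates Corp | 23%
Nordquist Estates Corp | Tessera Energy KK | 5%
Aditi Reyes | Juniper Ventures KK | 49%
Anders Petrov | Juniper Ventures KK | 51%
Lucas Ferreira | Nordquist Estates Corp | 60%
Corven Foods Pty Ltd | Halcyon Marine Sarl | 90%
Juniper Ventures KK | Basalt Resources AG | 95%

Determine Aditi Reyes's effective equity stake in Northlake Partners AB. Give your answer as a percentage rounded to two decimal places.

36.02%

Aditi reaches Northlake along 3 paths.
Via Juniper → Basalt: 49% × 95% × 5% = 2.3275%.
Via Juniper: 49% × 40% = 19.6%.
Via Juniper → Corven → Halcyon: 49% × 94% × 90% × 34% = 14.09436%.
Total: 2.3275% + 19.6% + 14.09436% = 36.02186%.
Rounded: 36.02%.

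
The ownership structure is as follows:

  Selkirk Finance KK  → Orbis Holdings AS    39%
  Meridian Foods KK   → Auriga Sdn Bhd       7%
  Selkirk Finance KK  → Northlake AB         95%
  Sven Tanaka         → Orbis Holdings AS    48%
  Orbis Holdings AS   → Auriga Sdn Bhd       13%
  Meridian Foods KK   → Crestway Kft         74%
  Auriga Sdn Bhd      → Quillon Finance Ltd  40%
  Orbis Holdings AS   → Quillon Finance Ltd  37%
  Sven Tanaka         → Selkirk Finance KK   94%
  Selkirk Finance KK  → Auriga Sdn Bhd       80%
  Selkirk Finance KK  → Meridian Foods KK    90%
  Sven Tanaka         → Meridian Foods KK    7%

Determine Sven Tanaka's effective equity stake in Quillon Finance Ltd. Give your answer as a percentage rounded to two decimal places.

68.37%

Sven reaches Quillon along 7 paths.
Via Orbis → Auriga: 48% × 13% × 40% = 2.496%.
Via Selkirk → Orbis → Auriga: 94% × 39% × 13% × 40% = 1.90632%.
Via Selkirk → Auriga: 94% × 80% × 40% = 30.08%.
Via Selkirk → Meridian → Auriga: 94% × 90% × 7% × 40% = 2.3688%.
Via Meridian → Auriga: 7% × 7% × 40% = 0.196%.
Via Orbis: 48% × 37% = 17.76%.
Via Selkirk → Orbis: 94% × 39% × 37% = 13.5642%.
Total: 2.496% + 1.90632% + 30.08% + 2.3688% + 0.196% + 17.76% + 13.5642% = 68.37132%.
Rounded: 68.37%.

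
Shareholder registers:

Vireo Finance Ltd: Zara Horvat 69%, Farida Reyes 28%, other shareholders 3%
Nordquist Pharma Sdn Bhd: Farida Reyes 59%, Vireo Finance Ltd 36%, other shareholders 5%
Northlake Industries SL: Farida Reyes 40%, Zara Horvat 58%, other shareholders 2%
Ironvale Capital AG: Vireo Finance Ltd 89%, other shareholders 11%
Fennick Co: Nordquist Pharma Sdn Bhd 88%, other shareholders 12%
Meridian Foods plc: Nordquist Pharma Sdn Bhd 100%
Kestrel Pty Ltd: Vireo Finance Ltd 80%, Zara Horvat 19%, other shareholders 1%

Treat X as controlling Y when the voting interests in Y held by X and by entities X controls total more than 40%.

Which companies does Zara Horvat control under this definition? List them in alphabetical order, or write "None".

Zara holds 69% of Vireo, so Zara controls Vireo.
Zara holds 58% of Northlake, so Zara controls Northlake.
Vireo holds 89% of Ironvale, so Zara controls Ironvale.
Vireo and Zara together hold 80% + 19% = 99% of Kestrel, so Zara controls Kestrel.
No other company's threshold is met.

Ironvale Capital AG, Kestrel Pty Ltd, Northlake Industries SL, Vireo Finance Ltd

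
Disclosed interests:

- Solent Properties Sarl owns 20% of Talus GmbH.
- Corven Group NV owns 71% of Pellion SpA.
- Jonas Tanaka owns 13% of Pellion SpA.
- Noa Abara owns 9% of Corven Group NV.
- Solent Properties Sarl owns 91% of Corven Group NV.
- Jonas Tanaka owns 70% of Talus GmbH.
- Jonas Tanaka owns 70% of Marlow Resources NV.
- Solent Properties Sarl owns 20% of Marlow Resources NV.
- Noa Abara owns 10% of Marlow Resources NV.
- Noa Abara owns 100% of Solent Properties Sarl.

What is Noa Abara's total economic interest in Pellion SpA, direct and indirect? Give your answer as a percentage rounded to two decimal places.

Noa reaches Pellion along 2 paths.
Via Solent → Corven: 100% × 91% × 71% = 64.61%.
Via Corven: 9% × 71% = 6.39%.
Total: 64.61% + 6.39% = 71%.
Rounded: 71.00%.

71.00%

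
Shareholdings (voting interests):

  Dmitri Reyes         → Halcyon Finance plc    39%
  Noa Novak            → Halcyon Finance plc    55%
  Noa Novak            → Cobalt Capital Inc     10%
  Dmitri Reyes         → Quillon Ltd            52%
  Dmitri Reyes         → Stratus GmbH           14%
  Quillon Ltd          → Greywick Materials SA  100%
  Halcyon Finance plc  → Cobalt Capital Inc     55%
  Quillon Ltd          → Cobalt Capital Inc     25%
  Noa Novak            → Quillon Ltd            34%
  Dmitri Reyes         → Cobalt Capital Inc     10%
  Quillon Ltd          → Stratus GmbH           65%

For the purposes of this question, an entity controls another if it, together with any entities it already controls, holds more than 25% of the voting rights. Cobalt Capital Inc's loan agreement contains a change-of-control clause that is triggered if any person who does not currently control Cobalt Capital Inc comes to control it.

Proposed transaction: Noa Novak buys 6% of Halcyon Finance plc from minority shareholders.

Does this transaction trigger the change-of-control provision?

No

The purchase changes only Noa's holdings, so Noa is the only person who could newly come to control Cobalt.
Noa holds 34% of Quillon, so Noa controls Quillon.
Noa holds 55% of Halcyon, so Noa controls Halcyon.
Quillon and Halcyon and Noa together hold 25% + 55% + 10% = 90% of Cobalt, so Noa controls Cobalt.
So Noa already controls Cobalt before the transaction.
After the purchase, Noa's direct stake in Halcyon rises to 55% + 6% = 61%.
Noa controlled Cobalt already, so this is not a new person acquiring control; every other person's position is unchanged or reduced.
No new person acquires control, so the clause is not triggered.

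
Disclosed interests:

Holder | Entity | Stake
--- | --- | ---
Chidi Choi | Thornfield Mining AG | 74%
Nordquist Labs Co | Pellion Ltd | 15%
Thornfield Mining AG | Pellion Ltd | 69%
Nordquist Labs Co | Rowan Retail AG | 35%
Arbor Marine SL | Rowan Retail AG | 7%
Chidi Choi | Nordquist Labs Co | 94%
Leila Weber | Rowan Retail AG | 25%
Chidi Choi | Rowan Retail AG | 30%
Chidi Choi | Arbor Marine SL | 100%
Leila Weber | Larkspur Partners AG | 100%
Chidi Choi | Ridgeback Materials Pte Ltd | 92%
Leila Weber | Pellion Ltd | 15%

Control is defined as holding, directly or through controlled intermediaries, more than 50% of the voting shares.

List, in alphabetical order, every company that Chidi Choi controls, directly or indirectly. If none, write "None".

Chidi holds 94% of Nordquist, so Chidi controls Nordquist.
Chidi holds 100% of Arbor, so Chidi controls Arbor.
Chidi holds 74% of Thornfield, so Chidi controls Thornfield.
Chidi holds 92% of Ridgeback, so Chidi controls Ridgeback.
Nordquist and Chidi and Arbor together hold 35% + 30% + 7% = 72% of Rowan, so Chidi controls Rowan.
Thornfield and Nordquist together hold 69% + 15% = 84% of Pellion, so Chidi controls Pellion.
No other company's threshold is met.

Arbor Marine SL, Nordquist Labs Co, Pellion Ltd, Ridgeback Materials Pte Ltd, Rowan Retail AG, Thornfield Mining AG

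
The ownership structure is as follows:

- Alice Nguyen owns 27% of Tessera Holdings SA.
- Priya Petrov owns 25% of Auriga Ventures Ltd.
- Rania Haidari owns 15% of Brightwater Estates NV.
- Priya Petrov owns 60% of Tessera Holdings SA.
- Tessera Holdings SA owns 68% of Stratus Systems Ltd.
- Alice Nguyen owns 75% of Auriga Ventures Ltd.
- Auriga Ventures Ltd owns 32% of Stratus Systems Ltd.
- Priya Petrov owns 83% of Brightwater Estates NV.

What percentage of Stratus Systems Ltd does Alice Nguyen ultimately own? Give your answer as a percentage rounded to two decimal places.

42.36%

Alice reaches Stratus along 2 paths.
Via Auriga: 75% × 32% = 24%.
Via Tessera: 27% × 68% = 18.36%.
Total: 24% + 18.36% = 42.36%.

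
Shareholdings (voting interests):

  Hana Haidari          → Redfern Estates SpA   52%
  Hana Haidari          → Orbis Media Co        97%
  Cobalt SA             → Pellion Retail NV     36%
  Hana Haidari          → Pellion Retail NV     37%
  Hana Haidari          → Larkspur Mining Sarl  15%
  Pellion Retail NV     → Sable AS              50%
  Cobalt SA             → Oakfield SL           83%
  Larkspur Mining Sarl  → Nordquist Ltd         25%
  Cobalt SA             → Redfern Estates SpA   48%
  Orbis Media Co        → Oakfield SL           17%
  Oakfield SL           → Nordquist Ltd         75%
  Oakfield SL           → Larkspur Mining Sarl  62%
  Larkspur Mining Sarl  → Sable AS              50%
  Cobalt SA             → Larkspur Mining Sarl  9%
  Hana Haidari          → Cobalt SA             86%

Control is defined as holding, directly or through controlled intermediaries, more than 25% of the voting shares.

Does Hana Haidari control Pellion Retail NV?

Yes

Hana holds 86% of Cobalt, so Hana controls Cobalt.
Cobalt and Hana together hold 36% + 37% = 73% of Pellion, so Hana controls Pellion.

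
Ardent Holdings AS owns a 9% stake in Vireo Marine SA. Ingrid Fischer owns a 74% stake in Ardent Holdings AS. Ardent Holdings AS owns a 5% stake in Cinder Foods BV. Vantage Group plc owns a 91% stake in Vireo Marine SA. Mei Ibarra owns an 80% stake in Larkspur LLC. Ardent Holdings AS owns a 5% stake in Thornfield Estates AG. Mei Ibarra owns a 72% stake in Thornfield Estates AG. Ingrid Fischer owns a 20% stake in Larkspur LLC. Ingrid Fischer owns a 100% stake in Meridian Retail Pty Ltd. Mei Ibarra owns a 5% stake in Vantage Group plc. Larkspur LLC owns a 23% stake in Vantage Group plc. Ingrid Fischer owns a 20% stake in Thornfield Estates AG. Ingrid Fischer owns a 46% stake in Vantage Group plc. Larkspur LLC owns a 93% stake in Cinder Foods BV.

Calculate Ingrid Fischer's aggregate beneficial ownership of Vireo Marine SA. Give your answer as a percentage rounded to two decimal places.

Ingrid reaches Vireo along 3 paths.
Via Larkspur → Vantage: 20% × 23% × 91% = 4.186%.
Via Vantage: 46% × 91% = 41.86%.
Via Ardent: 74% × 9% = 6.66%.
Total: 4.186% + 41.86% + 6.66% = 52.706%.
Rounded: 52.71%.

52.71%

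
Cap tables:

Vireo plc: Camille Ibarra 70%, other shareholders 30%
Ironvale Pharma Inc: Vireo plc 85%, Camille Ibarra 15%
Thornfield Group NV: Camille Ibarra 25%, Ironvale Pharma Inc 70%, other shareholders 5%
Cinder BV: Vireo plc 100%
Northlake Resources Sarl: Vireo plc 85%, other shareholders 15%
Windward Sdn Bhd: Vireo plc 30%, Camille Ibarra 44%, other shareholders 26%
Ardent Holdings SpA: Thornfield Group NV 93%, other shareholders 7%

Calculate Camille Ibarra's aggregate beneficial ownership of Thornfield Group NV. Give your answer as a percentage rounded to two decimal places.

Camille reaches Thornfield along 3 paths.
Direct stake: 25% = 25%.
Via Vireo → Ironvale: 70% × 85% × 70% = 41.65%.
Via Ironvale: 15% × 70% = 10.5%.
Total: 25% + 41.65% + 10.5% = 77.15%.

77.15%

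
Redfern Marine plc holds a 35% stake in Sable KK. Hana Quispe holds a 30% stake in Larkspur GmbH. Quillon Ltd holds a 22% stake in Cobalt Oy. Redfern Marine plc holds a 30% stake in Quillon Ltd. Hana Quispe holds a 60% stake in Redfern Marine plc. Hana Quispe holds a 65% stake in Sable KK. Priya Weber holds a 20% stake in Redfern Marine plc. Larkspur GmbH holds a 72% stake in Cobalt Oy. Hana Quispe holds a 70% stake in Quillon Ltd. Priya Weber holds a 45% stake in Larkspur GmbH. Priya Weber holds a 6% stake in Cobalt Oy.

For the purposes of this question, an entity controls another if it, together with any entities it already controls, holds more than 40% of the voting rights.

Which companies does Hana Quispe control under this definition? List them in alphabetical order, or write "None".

Quillon Ltd, Redfern Marine plc, Sable KK

Hana holds 60% of Redfern, so Hana controls Redfern.
Redfern and Hana together hold 30% + 70% = 100% of Quillon, so Hana controls Quillon.
Hana and Redfern together hold 65% + 35% = 100% of Sable, so Hana controls Sable.
No other company's threshold is met.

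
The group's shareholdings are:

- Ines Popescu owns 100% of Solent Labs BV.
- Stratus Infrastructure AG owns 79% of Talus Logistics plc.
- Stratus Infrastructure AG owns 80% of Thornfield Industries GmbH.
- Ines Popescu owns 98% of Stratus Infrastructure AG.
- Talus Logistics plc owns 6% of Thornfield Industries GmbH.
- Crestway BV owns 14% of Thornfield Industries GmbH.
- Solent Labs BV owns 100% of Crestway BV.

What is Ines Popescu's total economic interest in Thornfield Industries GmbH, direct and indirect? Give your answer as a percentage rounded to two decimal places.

Ines reaches Thornfield along 3 paths.
Via Stratus → Talus: 98% × 79% × 6% = 4.6452%.
Via Stratus: 98% × 80% = 78.4%.
Via Solent → Crestway: 100% × 100% × 14% = 14%.
Total: 4.6452% + 78.4% + 14% = 97.0452%.
Rounded: 97.05%.

97.05%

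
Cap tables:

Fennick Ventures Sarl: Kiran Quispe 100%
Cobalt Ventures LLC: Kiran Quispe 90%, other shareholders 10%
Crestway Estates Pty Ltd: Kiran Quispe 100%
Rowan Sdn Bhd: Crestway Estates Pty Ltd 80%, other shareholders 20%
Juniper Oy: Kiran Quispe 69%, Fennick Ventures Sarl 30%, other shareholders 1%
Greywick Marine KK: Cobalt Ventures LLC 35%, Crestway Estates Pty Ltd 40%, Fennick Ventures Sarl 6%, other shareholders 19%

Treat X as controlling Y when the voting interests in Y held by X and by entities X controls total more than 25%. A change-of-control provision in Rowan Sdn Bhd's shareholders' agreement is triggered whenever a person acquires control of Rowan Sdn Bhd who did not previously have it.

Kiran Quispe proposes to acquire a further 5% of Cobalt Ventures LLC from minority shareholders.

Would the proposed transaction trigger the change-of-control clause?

The purchase changes only Kiran's holdings, so Kiran is the only person who could newly come to control Rowan.
Kiran holds 100% of Crestway, so Kiran controls Crestway.
Crestway holds 80% of Rowan, so Kiran controls Rowan.
So Kiran already controls Rowan before the transaction.
After the purchase, Kiran's direct stake in Cobalt rises to 90% + 5% = 95%.
Kiran controlled Rowan already, so this is not a new person acquiring control; every other person's position is unchanged or reduced.
No new person acquires control, so the clause is not triggered.

No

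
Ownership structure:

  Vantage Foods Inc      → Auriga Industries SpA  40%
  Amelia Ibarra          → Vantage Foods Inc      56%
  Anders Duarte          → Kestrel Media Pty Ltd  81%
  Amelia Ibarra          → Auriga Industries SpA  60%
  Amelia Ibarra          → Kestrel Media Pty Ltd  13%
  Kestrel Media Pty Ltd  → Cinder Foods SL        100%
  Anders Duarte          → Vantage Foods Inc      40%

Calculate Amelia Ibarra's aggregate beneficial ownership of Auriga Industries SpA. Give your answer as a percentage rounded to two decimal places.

Amelia reaches Auriga along 2 paths.
Direct stake: 60% = 60%.
Via Vantage: 56% × 40% = 22.4%.
Total: 60% + 22.4% = 82.4%.
Rounded: 82.40%.

82.40%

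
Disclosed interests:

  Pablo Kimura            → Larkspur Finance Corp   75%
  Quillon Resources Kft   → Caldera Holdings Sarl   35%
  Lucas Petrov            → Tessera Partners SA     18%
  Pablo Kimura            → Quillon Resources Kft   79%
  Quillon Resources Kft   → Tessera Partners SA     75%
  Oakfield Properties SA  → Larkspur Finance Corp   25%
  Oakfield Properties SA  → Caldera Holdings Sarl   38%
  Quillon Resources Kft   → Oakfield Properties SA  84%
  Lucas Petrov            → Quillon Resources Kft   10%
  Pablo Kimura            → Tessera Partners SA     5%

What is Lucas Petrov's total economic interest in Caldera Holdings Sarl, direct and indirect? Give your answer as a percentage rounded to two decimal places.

Lucas reaches Caldera along 2 paths.
Via Quillon: 10% × 35% = 3.5%.
Via Quillon → Oakfield: 10% × 84% × 38% = 3.192%.
Total: 3.5% + 3.192% = 6.692%.
Rounded: 6.69%.

6.69%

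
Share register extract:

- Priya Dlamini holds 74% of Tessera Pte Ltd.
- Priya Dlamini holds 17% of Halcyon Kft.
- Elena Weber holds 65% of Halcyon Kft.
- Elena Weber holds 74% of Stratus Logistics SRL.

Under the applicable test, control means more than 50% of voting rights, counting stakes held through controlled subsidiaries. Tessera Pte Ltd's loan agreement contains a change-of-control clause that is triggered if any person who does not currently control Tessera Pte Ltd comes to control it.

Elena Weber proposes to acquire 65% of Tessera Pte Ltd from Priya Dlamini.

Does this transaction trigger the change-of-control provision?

The purchase adds only to Elena's holdings (Priya's stake shrinks), so Elena is the only person who could newly come to control Tessera.
Elena holds 65% of Halcyon, so Elena controls Halcyon.
Elena holds 74% of Stratus, so Elena controls Stratus.
Neither Elena nor any entity Elena controls holds any voting interest in Tessera.
So before the transaction, Elena does not control Tessera.
After the purchase, Elena holds 65% of Tessera directly, and Priya's stake falls to 9%.
Elena holds 65% of Tessera, so Elena controls Tessera.
Elena did not control Tessera before and does after, so the clause is triggered.

Yes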